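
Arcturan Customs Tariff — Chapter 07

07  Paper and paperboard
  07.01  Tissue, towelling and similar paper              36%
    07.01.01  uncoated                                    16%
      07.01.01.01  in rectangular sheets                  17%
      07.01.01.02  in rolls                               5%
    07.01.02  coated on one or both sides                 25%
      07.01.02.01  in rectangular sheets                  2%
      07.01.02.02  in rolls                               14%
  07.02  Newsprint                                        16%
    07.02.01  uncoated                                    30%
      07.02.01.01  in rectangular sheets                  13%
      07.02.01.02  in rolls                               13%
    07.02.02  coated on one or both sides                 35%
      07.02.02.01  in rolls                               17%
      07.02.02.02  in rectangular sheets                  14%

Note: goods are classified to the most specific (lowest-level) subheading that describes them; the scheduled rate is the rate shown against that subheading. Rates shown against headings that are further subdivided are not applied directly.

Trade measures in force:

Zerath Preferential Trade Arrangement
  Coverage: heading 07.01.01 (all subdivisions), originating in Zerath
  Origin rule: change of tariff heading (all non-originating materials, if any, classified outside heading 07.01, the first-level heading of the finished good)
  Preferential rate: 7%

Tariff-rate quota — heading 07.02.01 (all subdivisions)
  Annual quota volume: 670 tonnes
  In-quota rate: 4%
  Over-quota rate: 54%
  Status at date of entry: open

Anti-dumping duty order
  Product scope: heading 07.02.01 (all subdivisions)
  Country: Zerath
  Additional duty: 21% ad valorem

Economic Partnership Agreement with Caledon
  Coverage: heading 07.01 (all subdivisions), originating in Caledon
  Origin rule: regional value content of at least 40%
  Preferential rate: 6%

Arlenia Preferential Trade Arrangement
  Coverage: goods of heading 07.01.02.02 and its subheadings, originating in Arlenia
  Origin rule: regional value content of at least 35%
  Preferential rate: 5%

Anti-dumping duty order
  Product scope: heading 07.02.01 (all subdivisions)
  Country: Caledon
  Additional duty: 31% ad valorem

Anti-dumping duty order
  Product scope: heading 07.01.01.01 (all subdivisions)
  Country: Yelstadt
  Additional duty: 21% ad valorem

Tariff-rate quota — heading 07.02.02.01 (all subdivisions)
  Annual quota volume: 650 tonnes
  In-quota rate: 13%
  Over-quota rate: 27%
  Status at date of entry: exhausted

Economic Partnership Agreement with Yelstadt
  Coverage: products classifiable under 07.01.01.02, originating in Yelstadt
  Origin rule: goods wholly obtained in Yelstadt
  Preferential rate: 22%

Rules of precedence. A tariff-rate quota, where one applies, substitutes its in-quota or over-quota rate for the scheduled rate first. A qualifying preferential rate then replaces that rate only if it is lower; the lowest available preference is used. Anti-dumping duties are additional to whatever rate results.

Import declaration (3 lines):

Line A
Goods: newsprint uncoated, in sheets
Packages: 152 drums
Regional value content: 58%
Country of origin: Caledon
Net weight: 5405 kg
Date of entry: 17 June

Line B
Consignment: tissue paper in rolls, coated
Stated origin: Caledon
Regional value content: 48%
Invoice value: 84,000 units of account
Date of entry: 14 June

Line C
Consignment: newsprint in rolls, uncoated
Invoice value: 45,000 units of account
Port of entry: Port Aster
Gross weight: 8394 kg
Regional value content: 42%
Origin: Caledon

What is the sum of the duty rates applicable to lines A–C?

Line A: newsprint → 07.02; uncoated → 07.02.01; in sheets → 07.02.01.01. Scheduled 13%. quota on 07.02.01 open → in-quota 4%; Caledon agreement on 07.01: 07.02.01.01 not covered; anti-dumping (Caledon, 07.02.01): +31%; total 4% + 31% = 35%. → 35%.
Line B: tissue paper → 07.01; coated → 07.01.02; in rolls → 07.01.02.02. Scheduled 14%. Caledon agreement on 07.01: RVC ≥ 40% → 6% available; preferential 6%. → 6%.
Line C: newsprint → 07.02; uncoated → 07.02.01; in rolls → 07.02.01.02. Scheduled 13%. quota on 07.02.01 open → in-quota 4%; Caledon agreement on 07.01: 07.02.01.02 not covered; anti-dumping (Caledon, 07.02.01): +31%; total 4% + 31% = 35%. → 35%.
Sum: 35% + 6% + 35% = 76%.

76%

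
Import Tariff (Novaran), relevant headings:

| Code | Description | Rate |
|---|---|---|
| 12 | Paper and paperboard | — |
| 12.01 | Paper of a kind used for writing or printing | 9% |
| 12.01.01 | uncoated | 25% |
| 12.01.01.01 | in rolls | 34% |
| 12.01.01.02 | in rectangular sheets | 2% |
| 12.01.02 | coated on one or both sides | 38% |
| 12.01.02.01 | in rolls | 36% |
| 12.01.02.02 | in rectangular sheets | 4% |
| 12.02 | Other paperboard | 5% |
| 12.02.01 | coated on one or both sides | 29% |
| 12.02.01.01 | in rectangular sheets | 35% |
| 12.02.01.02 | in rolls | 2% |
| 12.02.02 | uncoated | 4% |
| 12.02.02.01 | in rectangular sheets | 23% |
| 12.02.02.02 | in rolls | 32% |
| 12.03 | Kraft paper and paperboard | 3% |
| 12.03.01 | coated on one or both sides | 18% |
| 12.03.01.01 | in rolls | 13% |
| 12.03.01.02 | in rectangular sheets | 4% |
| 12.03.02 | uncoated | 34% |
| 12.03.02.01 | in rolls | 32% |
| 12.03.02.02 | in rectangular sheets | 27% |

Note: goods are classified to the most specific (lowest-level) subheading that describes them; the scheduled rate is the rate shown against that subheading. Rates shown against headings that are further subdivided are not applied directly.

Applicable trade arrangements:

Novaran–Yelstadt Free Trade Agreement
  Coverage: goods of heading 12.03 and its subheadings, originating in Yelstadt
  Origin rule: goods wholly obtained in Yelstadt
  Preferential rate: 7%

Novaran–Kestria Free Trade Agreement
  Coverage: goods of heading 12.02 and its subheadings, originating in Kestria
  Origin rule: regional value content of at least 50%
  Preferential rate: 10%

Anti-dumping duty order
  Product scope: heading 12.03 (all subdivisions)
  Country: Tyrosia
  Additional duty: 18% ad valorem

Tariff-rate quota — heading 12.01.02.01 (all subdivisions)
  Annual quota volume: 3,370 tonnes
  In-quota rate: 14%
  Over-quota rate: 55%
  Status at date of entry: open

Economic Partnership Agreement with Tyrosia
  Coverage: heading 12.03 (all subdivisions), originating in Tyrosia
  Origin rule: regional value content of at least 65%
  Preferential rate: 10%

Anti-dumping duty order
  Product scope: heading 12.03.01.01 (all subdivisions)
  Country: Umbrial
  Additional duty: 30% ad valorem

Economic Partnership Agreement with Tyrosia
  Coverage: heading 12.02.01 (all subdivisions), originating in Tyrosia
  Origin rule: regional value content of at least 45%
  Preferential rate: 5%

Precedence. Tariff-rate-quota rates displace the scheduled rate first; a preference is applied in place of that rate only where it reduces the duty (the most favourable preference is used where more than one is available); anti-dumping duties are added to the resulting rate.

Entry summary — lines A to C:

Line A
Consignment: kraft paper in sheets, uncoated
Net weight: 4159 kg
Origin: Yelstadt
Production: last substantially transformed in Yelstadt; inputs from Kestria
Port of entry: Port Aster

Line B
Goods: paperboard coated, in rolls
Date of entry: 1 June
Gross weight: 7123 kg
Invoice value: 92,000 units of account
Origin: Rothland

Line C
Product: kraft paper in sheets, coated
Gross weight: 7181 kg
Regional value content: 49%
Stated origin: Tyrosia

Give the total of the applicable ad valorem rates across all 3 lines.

51%

Line A: kraft paper → 12.03; uncoated → 12.03.02; in sheets → 12.03.02.02. Scheduled 27%. Yelstadt agreement on 12.03: not wholly obtained. → 27%.
Line B: paperboard → 12.02; coated → 12.02.01; in rolls → 12.02.01.02. Scheduled 2%. No special measure applies. → 2%.
Line C: kraft paper → 12.03; coated → 12.03.01; in sheets → 12.03.01.02. Scheduled 4%. Tyrosia agreement on 12.03: RVC < 65%; Tyrosia agreement on 12.02.01: 12.03.01.02 not covered; anti-dumping (Tyrosia, 12.03): +18%; total 4% + 18% = 22%. → 22%.
Sum: 27% + 2% + 22% = 51%.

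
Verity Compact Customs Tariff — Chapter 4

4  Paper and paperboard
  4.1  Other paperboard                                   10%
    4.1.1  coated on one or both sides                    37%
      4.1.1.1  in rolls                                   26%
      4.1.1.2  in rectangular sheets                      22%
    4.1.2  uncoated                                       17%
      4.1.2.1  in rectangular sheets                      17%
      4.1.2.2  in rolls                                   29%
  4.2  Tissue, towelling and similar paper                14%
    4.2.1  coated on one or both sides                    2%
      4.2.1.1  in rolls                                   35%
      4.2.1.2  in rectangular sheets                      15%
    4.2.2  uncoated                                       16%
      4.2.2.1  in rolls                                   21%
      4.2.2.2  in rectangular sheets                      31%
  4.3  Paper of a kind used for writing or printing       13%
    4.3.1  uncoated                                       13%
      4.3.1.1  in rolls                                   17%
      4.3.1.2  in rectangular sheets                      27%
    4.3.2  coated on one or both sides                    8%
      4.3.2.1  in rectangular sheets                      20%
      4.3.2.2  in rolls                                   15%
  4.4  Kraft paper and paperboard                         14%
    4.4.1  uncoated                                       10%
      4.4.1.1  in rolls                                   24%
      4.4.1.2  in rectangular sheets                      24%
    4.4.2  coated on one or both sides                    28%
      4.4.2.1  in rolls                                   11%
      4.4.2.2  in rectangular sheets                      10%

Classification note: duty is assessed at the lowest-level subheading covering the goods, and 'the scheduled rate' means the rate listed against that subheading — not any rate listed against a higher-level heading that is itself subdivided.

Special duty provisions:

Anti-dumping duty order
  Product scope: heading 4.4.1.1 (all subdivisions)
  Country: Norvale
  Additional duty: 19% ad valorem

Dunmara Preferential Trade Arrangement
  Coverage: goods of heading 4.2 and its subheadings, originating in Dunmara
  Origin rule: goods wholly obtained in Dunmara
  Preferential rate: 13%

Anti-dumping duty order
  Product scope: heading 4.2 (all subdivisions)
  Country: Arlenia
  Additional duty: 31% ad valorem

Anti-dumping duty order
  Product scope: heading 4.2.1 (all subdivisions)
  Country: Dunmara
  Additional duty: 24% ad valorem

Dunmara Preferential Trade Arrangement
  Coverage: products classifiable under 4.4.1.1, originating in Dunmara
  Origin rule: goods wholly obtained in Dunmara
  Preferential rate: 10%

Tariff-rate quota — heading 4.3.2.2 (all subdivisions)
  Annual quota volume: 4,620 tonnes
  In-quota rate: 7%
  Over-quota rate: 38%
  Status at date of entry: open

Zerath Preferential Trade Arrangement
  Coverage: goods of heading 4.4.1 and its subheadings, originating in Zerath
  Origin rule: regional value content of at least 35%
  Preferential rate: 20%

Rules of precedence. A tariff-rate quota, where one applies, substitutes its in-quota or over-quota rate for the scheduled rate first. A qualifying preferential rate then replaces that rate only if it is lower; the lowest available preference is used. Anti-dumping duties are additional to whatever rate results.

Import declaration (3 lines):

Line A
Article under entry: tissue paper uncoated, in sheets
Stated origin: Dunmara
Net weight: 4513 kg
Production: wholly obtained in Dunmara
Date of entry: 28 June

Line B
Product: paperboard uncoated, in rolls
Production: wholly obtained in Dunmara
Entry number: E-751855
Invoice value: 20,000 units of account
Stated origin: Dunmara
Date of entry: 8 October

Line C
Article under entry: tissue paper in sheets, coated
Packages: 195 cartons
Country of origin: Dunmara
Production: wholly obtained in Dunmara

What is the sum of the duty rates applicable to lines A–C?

Line A: tissue paper → 4.2; uncoated → 4.2.2; in sheets → 4.2.2.2. Scheduled 31%. Dunmara agreement on 4.2: wholly obtained → 13% available; Dunmara agreement on 4.4.1.1: 4.2.2.2 not covered; preferential 13%. → 13%.
Line B: paperboard → 4.1; uncoated → 4.1.2; in rolls → 4.1.2.2. Scheduled 29%. Dunmara agreement on 4.2: 4.1.2.2 not covered; Dunmara agreement on 4.4.1.1: 4.1.2.2 not covered. → 29%.
Line C: tissue paper → 4.2; coated → 4.2.1; in sheets → 4.2.1.2. Scheduled 15%. Dunmara agreement on 4.2: wholly obtained → 13% available; Dunmara agreement on 4.4.1.1: 4.2.1.2 not covered; preferential 13%; anti-dumping (Dunmara, 4.2.1): +24%; total 13% + 24% = 37%. → 37%.
Sum: 13% + 29% + 37% = 79%.

79%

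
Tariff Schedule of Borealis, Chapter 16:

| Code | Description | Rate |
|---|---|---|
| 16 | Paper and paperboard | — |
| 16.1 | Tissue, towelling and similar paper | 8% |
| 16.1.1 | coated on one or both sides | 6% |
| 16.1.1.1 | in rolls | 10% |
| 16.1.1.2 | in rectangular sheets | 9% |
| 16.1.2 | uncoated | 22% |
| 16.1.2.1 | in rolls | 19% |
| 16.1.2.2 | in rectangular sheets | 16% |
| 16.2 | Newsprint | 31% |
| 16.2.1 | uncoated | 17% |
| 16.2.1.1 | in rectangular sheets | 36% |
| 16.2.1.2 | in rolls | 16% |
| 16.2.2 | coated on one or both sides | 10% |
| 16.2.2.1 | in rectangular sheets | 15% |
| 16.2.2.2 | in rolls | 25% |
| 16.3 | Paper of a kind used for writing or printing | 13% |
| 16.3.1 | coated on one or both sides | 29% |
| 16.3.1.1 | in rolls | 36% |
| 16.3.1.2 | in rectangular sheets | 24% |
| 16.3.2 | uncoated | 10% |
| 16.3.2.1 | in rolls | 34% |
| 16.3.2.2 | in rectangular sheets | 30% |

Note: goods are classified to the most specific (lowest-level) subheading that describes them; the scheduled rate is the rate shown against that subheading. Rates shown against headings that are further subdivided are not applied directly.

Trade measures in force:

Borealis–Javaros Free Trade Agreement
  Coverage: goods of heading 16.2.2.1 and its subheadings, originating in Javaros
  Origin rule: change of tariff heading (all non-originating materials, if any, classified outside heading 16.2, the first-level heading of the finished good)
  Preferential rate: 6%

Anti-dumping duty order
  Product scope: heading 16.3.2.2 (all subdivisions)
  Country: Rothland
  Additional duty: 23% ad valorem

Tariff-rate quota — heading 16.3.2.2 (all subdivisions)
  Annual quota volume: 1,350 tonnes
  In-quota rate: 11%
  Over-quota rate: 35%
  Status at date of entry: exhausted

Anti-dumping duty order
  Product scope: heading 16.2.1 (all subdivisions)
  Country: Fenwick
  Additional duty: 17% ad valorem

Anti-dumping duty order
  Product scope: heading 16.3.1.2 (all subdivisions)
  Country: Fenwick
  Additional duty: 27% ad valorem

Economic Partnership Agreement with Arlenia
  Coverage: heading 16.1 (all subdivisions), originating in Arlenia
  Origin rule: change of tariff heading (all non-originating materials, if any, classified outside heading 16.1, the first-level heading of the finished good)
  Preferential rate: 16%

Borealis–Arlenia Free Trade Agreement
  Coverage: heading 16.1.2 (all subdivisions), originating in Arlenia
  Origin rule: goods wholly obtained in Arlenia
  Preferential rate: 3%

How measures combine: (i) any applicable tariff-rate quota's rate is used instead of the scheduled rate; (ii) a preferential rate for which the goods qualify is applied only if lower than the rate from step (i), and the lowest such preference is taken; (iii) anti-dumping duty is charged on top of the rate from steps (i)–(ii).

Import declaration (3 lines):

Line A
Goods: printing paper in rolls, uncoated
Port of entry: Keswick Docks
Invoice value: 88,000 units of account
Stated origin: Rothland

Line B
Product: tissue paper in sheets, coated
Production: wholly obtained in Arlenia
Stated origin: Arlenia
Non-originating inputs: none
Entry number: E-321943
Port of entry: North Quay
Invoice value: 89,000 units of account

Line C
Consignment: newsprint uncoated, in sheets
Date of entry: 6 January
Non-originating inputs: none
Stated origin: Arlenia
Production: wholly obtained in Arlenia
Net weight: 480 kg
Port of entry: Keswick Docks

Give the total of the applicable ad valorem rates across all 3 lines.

79%

Line A: printing paper → 16.3; uncoated → 16.3.2; in rolls → 16.3.2.1. Scheduled 34%. No special measure applies. → 34%.
Line B: tissue paper → 16.1; coated → 16.1.1; in sheets → 16.1.1.2. Scheduled 9%. Arlenia agreement on 16.1: CTH met → 16% available; Arlenia agreement on 16.1.2: 16.1.1.2 not covered; preference 16% not lower than 9% → no reduction. → 9%.
Line C: newsprint → 16.2; uncoated → 16.2.1; in sheets → 16.2.1.1. Scheduled 36%. Arlenia agreement on 16.1: 16.2.1.1 not covered; Arlenia agreement on 16.1.2: 16.2.1.1 not covered. → 36%.
Sum: 34% + 9% + 36% = 79%.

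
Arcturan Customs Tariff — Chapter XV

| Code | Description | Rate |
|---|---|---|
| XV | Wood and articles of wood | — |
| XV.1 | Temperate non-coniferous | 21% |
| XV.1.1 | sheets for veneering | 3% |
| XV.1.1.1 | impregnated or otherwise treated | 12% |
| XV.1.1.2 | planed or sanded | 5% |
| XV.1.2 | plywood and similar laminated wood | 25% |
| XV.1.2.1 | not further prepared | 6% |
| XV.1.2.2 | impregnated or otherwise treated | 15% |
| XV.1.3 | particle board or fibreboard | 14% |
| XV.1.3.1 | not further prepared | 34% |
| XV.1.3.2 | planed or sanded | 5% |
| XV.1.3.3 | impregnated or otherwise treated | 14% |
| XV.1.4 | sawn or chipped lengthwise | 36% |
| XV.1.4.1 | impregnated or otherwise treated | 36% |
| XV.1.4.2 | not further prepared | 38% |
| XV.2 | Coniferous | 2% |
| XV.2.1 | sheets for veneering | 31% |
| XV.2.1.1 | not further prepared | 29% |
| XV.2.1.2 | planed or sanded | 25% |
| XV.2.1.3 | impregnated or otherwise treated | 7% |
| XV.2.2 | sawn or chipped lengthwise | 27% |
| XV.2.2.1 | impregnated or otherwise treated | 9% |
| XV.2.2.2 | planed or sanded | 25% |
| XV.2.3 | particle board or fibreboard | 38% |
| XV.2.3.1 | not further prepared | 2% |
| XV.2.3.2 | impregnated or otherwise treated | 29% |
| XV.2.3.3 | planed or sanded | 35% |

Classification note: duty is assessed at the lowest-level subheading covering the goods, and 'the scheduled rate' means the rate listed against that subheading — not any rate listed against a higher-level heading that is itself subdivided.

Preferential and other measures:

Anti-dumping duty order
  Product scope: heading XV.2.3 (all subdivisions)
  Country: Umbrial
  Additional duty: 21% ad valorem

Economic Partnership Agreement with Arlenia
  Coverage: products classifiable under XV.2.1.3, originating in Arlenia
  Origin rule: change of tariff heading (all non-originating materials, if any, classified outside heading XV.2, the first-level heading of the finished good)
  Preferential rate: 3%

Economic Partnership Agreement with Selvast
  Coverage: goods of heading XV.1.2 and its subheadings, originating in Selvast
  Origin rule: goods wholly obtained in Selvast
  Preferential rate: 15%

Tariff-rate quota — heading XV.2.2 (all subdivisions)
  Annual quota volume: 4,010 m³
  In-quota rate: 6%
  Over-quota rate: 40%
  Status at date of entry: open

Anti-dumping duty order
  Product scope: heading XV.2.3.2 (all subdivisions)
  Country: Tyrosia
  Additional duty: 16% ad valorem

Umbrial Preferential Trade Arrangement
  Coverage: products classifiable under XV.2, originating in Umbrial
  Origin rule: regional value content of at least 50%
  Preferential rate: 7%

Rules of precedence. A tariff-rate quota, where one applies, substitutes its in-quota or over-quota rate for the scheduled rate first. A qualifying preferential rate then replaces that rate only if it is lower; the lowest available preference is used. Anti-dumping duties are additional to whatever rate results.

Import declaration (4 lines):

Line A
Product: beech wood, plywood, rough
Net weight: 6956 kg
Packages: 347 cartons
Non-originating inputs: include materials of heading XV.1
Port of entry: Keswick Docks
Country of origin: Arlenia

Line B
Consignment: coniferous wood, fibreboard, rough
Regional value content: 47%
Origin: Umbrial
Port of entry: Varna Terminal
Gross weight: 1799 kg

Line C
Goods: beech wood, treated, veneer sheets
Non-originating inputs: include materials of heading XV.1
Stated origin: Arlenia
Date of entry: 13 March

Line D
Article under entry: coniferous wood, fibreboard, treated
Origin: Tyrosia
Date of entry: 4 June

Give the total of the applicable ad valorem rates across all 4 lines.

Line A: beech → XV.1; plywood → XV.1.2; rough → XV.1.2.1. Scheduled 6%. Arlenia agreement on XV.2.1.3: XV.1.2.1 not covered. → 6%.
Line B: coniferous → XV.2; fibreboard → XV.2.3; rough → XV.2.3.1. Scheduled 2%. Umbrial agreement on XV.2: RVC < 50%; anti-dumping (Umbrial, XV.2.3): +21%; total 2% + 21% = 23%. → 23%.
Line C: beech → XV.1; veneer sheets → XV.1.1; treated → XV.1.1.1. Scheduled 12%. Arlenia agreement on XV.2.1.3: XV.1.1.1 not covered. → 12%.
Line D: coniferous → XV.2; fibreboard → XV.2.3; treated → XV.2.3.2. Scheduled 29%. anti-dumping (Tyrosia, XV.2.3.2): +16%; total 29% + 16% = 45%. → 45%.
Sum: 6% + 23% + 12% + 45% = 86%.

86%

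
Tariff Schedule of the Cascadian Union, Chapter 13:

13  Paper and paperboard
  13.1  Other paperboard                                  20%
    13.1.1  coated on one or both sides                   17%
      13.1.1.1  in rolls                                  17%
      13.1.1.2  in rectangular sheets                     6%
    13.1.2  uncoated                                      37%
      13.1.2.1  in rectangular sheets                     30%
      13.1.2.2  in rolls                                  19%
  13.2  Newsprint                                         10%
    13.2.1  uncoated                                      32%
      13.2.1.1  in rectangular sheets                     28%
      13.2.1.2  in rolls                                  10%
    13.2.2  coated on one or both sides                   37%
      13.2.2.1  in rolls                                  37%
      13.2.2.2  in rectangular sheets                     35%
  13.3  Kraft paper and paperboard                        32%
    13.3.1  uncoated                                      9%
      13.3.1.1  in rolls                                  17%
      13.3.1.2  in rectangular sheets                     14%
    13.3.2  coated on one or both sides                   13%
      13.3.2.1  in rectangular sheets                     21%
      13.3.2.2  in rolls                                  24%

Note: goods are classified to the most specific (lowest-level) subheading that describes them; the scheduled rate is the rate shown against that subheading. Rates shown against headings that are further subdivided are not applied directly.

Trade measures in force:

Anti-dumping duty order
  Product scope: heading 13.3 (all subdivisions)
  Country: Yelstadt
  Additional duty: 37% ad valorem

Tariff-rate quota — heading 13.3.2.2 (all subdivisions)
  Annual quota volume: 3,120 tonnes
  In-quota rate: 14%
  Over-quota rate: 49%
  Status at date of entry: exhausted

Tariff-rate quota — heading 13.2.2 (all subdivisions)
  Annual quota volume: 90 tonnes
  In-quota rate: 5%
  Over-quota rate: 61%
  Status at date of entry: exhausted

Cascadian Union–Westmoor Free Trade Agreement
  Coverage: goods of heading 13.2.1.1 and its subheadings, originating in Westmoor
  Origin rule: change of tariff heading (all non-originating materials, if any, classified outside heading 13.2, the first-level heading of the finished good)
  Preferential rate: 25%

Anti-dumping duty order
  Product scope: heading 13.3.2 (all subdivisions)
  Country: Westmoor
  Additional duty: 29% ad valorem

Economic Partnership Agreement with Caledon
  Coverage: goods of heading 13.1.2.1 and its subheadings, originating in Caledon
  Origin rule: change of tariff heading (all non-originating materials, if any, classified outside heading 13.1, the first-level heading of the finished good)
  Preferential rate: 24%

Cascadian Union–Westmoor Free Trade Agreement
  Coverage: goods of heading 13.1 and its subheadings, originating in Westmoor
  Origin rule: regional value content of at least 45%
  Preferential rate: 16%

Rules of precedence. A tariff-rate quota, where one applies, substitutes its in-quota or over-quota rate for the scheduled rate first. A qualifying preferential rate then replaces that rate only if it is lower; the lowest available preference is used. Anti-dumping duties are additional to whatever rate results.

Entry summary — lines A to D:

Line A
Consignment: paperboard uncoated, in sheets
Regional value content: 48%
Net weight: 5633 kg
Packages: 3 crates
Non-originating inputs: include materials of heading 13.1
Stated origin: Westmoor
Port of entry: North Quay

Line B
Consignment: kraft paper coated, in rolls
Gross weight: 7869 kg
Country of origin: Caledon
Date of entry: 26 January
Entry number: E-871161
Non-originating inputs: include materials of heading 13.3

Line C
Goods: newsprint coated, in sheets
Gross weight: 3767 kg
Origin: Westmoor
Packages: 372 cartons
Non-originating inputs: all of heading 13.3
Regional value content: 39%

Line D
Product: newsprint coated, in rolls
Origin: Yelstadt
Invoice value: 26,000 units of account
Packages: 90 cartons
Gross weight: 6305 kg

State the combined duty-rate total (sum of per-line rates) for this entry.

Line A: paperboard → 13.1; uncoated → 13.1.2; in sheets → 13.1.2.1. Scheduled 30%. Westmoor agreement on 13.2.1.1: 13.1.2.1 not covered; Westmoor agreement on 13.1: RVC ≥ 45% → 16% available; preferential 16%. → 16%.
Line B: kraft paper → 13.3; coated → 13.3.2; in rolls → 13.3.2.2. Scheduled 24%. quota on 13.3.2.2 exhausted → over-quota 49%; Caledon agreement on 13.1.2.1: 13.3.2.2 not covered. → 49%.
Line C: newsprint → 13.2; coated → 13.2.2; in sheets → 13.2.2.2. Scheduled 35%. quota on 13.2.2 exhausted → over-quota 61%; Westmoor agreement on 13.2.1.1: 13.2.2.2 not covered; Westmoor agreement on 13.1: 13.2.2.2 not covered. → 61%.
Line D: newsprint → 13.2; coated → 13.2.2; in rolls → 13.2.2.1. Scheduled 37%. quota on 13.2.2 exhausted → over-quota 61%. → 61%.
Sum: 16% + 49% + 61% + 61% = 187%.

187%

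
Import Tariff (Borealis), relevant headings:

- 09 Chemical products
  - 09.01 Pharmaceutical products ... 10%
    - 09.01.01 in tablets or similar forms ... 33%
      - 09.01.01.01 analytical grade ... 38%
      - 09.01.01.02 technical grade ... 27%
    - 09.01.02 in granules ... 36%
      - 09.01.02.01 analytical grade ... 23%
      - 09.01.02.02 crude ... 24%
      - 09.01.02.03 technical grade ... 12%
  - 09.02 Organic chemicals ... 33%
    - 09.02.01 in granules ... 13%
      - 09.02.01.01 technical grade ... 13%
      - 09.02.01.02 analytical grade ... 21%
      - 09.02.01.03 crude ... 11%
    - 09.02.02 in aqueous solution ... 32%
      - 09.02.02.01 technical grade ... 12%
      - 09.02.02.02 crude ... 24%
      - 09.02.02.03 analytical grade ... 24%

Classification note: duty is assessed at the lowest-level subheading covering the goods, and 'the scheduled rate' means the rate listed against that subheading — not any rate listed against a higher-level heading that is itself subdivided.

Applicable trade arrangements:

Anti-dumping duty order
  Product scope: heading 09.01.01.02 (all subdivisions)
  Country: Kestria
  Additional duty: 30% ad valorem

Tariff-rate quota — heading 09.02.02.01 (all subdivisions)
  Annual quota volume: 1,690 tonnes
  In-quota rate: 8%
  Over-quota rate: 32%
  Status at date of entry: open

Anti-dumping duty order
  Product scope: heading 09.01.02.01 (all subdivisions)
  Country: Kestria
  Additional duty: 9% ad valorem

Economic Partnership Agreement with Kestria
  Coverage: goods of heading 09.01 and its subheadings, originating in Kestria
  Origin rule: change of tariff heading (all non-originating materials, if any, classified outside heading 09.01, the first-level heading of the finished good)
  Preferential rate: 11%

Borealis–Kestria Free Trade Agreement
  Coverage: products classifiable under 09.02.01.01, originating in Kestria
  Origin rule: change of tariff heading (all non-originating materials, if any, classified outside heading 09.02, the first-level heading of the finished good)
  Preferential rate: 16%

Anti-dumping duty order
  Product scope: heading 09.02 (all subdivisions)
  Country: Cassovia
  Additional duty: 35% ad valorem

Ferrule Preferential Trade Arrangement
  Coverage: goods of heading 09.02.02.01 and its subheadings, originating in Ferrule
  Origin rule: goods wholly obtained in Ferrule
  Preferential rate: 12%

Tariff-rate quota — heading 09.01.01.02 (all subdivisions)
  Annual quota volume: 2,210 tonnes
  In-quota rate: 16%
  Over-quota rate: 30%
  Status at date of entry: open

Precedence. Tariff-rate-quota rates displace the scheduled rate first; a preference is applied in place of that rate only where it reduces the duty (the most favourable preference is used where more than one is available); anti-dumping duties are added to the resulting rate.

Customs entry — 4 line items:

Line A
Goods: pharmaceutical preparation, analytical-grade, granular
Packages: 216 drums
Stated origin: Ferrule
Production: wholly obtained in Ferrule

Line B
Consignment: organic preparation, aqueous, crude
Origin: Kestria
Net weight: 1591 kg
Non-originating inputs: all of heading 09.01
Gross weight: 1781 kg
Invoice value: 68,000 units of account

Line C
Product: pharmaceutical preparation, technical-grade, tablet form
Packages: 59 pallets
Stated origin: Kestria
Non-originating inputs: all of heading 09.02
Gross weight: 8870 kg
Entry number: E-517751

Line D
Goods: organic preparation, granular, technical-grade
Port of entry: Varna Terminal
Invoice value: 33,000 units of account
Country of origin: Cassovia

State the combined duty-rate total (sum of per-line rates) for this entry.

136%

Line A: pharmaceutical → 09.01; granular → 09.01.02; analytical-grade → 09.01.02.01. Scheduled 23%. Ferrule agreement on 09.02.02.01: 09.01.02.01 not covered. → 23%.
Line B: organic → 09.02; aqueous → 09.02.02; crude → 09.02.02.02. Scheduled 24%. Kestria agreement on 09.01: 09.02.02.02 not covered; Kestria agreement on 09.02.01.01: 09.02.02.02 not covered. → 24%.
Line C: pharmaceutical → 09.01; tablet form → 09.01.01; technical-grade → 09.01.01.02. Scheduled 27%. quota on 09.01.01.02 open → in-quota 16%; Kestria agreement on 09.01: CTH met → 11% available; Kestria agreement on 09.02.01.01: 09.01.01.02 not covered; preferential 11%; anti-dumping (Kestria, 09.01.01.02): +30%; total 11% + 30% = 41%. → 41%.
Line D: organic → 09.02; granular → 09.02.01; technical-grade → 09.02.01.01. Scheduled 13%. anti-dumping (Cassovia, 09.02): +35%; total 13% + 35% = 48%. → 48%.
Sum: 23% + 24% + 41% + 48% = 136%.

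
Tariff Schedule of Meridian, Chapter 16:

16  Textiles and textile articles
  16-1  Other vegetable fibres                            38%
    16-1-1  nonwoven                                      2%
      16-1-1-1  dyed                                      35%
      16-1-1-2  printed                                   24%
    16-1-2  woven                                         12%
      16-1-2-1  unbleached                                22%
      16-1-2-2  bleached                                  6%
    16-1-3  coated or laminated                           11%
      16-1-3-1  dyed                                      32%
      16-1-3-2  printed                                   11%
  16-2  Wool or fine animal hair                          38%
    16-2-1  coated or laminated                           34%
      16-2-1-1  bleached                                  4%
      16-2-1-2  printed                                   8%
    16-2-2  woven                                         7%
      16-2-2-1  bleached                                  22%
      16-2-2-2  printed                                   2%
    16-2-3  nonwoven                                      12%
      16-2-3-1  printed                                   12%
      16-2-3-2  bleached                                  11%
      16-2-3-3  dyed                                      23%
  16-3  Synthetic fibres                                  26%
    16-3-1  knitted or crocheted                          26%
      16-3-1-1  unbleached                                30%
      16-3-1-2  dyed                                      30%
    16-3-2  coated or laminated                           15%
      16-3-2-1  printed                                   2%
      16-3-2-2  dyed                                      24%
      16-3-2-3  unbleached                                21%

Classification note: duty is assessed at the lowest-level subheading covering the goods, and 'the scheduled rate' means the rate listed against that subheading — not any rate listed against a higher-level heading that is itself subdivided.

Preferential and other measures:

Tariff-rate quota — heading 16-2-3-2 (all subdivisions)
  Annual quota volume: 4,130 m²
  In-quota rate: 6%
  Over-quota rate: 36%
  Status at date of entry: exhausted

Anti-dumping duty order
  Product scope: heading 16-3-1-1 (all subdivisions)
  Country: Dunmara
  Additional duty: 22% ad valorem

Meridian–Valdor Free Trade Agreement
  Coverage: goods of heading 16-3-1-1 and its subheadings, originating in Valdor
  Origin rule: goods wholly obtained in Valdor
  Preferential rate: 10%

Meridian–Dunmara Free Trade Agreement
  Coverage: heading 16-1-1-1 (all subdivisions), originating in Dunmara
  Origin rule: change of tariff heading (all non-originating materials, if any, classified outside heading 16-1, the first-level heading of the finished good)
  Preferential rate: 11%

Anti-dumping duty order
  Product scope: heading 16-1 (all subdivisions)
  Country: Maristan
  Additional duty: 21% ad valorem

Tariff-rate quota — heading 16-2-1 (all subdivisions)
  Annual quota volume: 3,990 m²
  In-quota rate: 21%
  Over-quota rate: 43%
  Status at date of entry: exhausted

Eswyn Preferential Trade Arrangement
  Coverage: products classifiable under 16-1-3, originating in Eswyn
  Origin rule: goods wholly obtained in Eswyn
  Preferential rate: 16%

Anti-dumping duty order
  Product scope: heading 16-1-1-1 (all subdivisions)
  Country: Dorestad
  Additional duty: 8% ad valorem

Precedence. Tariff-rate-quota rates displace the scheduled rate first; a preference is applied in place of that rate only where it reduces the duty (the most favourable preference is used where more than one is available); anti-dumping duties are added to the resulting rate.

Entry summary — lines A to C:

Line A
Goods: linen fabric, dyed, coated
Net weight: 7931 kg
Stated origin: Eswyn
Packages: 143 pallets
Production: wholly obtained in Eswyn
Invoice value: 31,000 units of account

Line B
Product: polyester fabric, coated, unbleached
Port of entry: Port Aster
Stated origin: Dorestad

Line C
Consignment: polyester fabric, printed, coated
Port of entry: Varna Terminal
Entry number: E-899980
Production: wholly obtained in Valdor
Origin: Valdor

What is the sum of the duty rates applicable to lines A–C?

39%

Line A: linen → 16-1; coated → 16-1-3; dyed → 16-1-3-1. Scheduled 32%. Eswyn agreement on 16-1-3: wholly obtained → 16% available; preferential 16%. → 16%.
Line B: polyester → 16-3; coated → 16-3-2; unbleached → 16-3-2-3. Scheduled 21%. No special measure applies. → 21%.
Line C: polyester → 16-3; coated → 16-3-2; printed → 16-3-2-1. Scheduled 2%. Valdor agreement on 16-3-1-1: 16-3-2-1 not covered. → 2%.
Sum: 16% + 21% + 2% = 39%.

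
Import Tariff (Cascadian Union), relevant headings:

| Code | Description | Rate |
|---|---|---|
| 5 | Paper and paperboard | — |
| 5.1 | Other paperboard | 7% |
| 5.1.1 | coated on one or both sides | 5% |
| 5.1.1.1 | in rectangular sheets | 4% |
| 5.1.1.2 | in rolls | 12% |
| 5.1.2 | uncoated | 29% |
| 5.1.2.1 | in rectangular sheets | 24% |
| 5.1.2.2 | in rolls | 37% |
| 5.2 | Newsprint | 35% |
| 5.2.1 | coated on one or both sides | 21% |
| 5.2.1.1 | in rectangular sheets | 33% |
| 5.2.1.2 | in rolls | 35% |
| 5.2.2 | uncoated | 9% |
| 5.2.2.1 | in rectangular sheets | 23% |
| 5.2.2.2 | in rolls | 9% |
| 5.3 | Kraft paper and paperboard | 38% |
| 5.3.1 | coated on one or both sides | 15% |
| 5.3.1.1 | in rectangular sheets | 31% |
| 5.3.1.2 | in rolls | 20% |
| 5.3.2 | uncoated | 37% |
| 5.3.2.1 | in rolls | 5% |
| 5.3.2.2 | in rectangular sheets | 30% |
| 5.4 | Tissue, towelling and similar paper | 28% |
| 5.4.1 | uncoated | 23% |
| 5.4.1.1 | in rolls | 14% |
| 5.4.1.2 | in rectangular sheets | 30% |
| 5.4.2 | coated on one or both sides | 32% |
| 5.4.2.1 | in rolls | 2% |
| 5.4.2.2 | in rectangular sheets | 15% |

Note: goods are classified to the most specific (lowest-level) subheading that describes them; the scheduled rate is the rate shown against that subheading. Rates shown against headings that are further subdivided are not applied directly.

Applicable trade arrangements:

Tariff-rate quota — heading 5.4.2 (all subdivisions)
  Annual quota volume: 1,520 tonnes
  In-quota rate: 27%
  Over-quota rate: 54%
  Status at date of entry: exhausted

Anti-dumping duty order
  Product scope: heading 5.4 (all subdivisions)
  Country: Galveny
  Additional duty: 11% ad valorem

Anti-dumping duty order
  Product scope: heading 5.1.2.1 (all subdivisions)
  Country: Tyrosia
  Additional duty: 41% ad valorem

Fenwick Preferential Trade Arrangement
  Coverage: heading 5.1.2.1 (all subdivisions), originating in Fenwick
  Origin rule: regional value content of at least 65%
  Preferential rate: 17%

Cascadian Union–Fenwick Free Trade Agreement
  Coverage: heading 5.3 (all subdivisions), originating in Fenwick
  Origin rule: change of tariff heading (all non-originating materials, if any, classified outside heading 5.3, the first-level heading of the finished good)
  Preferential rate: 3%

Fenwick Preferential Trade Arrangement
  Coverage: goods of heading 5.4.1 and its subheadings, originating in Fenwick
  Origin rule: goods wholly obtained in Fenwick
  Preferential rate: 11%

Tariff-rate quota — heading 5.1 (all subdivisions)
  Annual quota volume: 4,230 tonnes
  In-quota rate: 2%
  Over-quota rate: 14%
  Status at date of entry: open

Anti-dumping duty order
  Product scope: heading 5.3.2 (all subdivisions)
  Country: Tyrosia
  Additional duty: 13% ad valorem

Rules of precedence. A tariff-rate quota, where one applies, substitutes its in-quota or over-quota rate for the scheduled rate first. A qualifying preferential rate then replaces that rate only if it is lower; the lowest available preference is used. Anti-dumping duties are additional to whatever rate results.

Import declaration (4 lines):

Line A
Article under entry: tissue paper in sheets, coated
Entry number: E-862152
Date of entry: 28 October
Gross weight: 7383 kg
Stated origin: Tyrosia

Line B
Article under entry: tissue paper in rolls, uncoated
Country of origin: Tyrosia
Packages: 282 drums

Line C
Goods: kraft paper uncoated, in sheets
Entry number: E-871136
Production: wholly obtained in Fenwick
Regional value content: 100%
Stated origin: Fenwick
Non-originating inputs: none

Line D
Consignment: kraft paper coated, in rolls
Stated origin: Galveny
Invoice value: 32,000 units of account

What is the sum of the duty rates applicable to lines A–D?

91%

Line A: tissue paper → 5.4; coated → 5.4.2; in sheets → 5.4.2.2. Scheduled 15%. quota on 5.4.2 exhausted → over-quota 54%. → 54%.
Line B: tissue paper → 5.4; uncoated → 5.4.1; in rolls → 5.4.1.1. Scheduled 14%. No special measure applies. → 14%.
Line C: kraft paper → 5.3; uncoated → 5.3.2; in sheets → 5.3.2.2. Scheduled 30%. Fenwick agreement on 5.1.2.1: 5.3.2.2 not covered; Fenwick agreement on 5.3: CTH met → 3% available; Fenwick agreement on 5.4.1: 5.3.2.2 not covered; preferential 3%. → 3%.
Line D: kraft paper → 5.3; coated → 5.3.1; in rolls → 5.3.1.2. Scheduled 20%. No special measure applies. → 20%.
Sum: 54% + 14% + 3% + 20% = 91%.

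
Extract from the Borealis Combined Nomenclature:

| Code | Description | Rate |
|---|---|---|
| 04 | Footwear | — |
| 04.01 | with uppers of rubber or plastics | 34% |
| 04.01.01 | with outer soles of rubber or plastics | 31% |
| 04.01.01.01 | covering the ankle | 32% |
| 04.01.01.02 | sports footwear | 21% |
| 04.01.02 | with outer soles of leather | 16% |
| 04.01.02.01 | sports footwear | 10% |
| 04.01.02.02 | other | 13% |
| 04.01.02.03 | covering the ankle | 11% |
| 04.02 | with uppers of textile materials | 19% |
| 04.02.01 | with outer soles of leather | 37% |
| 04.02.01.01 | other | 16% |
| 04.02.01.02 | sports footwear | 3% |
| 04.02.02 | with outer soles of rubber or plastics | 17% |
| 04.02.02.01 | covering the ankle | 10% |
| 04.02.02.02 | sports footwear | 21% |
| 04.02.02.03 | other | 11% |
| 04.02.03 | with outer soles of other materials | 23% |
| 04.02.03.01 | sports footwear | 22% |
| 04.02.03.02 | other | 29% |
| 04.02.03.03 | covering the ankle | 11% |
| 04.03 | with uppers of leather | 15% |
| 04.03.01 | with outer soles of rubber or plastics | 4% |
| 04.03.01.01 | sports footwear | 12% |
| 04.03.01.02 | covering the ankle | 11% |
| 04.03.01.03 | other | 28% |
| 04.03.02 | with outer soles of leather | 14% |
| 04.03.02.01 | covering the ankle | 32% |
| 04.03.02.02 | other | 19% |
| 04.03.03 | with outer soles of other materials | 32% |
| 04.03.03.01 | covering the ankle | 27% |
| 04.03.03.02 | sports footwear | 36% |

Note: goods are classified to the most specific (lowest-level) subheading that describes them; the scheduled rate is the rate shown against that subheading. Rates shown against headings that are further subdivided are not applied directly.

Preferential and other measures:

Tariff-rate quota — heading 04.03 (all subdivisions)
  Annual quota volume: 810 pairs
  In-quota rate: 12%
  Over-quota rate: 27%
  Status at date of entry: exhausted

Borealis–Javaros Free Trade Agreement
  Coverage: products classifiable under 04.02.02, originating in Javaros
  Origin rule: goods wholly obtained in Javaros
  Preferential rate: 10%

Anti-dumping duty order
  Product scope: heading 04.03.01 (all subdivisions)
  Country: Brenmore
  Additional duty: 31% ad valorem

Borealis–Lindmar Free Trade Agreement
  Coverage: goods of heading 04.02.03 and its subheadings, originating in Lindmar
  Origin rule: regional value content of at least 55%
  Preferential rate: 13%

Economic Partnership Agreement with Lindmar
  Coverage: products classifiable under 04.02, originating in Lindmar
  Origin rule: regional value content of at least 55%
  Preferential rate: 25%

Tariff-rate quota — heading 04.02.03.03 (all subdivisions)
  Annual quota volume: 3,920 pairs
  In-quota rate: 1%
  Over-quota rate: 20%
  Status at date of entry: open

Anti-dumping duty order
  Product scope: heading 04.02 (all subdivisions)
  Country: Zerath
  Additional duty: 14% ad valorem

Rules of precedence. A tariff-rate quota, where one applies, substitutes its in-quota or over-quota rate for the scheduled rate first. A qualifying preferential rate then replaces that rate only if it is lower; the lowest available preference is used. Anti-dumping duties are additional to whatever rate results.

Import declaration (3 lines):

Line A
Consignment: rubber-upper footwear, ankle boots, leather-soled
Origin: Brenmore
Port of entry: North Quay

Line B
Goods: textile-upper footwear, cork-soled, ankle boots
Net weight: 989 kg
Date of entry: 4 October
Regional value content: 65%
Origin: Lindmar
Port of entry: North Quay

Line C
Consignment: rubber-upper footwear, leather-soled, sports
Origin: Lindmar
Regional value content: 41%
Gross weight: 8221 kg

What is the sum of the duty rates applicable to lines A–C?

Line A: rubber-upper → 04.01; leather-soled → 04.01.02; ankle boots → 04.01.02.03. Scheduled 11%. No special measure applies. → 11%.
Line B: textile-upper → 04.02; cork-soled → 04.02.03; ankle boots → 04.02.03.03. Scheduled 11%. quota on 04.02.03.03 open → in-quota 1%; Lindmar agreement on 04.02.03: RVC ≥ 55% → 13% available; Lindmar agreement on 04.02: RVC ≥ 55% → 25% available; preference 13% not lower than 1% → no reduction. → 1%.
Line C: rubber-upper → 04.01; leather-soled → 04.01.02; sports → 04.01.02.01. Scheduled 10%. Lindmar agreement on 04.02.03: 04.01.02.01 not covered; Lindmar agreement on 04.02: 04.01.02.01 not covered. → 10%.
Sum: 11% + 1% + 10% = 22%.

22%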